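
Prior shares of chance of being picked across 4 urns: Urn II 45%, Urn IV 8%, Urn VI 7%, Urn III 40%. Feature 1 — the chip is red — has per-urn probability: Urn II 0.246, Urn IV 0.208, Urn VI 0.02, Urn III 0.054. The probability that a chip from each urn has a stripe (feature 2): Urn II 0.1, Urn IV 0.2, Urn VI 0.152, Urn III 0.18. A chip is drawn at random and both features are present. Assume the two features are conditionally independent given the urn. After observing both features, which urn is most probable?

Urn II

By Bayes' rule, posterior ∝ prior × likelihood:
  Urn II: 0.45 × 0.246 × 0.1 = 0.01107
  Urn IV: 0.08 × 0.208 × 0.2 = 0.003328
  Urn VI: 0.07 × 0.02 × 0.152 = 0.0002128
  Urn III: 0.4 × 0.054 × 0.18 = 0.003888
Sum = 0.0184988.
Largest term belongs to Urn II, so Urn II is most probable.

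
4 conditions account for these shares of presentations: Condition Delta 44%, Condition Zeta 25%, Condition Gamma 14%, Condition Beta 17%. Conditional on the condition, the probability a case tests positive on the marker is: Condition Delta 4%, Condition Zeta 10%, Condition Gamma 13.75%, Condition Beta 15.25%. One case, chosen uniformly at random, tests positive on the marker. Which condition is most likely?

By Bayes' rule, posterior ∝ prior × likelihood:
  Condition Delta: 0.44 × 0.04 = 0.0176
  Condition Zeta: 0.25 × 0.1 = 0.025
  Condition Gamma: 0.14 × 0.1375 = 0.01925
  Condition Beta: 0.17 × 0.1525 = 0.025925
Total = 0.087775.
Largest term belongs to Condition Beta, so Condition Beta is most probable.

Condition Beta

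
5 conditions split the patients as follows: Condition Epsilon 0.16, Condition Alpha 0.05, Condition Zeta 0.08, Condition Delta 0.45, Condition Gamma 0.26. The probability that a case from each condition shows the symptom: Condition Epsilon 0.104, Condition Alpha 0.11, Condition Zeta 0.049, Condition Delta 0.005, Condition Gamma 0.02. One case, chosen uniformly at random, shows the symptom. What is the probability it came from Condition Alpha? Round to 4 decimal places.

By Bayes' rule, posterior ∝ prior × likelihood:
  Condition Epsilon: 0.16 × 0.104 = 0.01664
  Condition Alpha: 0.05 × 0.11 = 0.0055
  Condition Zeta: 0.08 × 0.049 = 0.00392
  Condition Delta: 0.45 × 0.005 = 0.00225
  Condition Gamma: 0.26 × 0.02 = 0.0052
Normalizing constant = 0.03351.
P(Condition Alpha | evidence) = 0.0055 / 0.03351 ≈ 0.1641.

0.1641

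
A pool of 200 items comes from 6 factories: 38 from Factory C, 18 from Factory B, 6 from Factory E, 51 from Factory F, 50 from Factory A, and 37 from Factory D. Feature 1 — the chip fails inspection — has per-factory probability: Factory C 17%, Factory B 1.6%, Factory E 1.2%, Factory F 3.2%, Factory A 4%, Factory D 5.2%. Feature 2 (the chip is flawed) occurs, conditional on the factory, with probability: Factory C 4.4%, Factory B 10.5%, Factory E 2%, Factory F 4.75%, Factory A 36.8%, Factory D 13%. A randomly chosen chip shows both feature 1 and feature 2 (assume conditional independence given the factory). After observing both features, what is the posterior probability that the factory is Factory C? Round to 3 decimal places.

Prior × likelihood for each hypothesis:
  Factory C: 0.19 × 0.17 × 0.044 = 0.0014212
  Factory B: 0.09 × 0.016 × 0.105 = 0.0001512
  Factory E: 0.03 × 0.012 × 0.02 = 0.0000072
  Factory F: 0.255 × 0.032 × 0.0475 = 0.0003876
  Factory A: 0.25 × 0.04 × 0.368 = 0.00368
  Factory D: 0.185 × 0.052 × 0.13 = 0.0012506
Normalizing constant = 0.0068978.
P(Factory C | evidence) = 0.0014212 / 0.0068978 ≈ 0.206.

0.206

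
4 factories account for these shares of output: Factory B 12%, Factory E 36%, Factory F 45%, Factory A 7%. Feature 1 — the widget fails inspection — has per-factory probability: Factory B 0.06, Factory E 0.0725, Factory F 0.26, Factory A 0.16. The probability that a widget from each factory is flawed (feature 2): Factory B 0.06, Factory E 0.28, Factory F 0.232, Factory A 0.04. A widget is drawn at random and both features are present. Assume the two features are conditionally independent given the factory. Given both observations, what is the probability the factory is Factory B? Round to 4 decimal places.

0.0122

Compute prior × likelihood for every hypothesis:
  Factory B: 0.12 × 0.06 × 0.06 = 0.000432
  Factory E: 0.36 × 0.0725 × 0.28 = 0.007308
  Factory F: 0.45 × 0.26 × 0.232 = 0.027144
  Factory A: 0.07 × 0.16 × 0.04 = 0.000448
Total = 0.035332.
P(Factory B | evidence) = 0.000432 / 0.035332 ≈ 0.0122.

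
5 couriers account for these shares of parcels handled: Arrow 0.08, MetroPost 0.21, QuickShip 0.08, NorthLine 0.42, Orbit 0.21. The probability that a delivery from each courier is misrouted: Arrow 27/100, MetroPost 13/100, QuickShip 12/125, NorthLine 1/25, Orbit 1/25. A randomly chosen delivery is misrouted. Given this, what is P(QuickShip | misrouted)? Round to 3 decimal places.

0.094

Prior × likelihood for each hypothesis:
  Arrow: 0.08 × 0.27 = 0.0216
  MetroPost: 0.21 × 0.13 = 0.0273
  QuickShip: 0.08 × 0.096 = 0.00768
  NorthLine: 0.42 × 0.04 = 0.0168
  Orbit: 0.21 × 0.04 = 0.0084
Normalizing constant = 0.08178.
P(QuickShip | evidence) = 0.00768 / 0.08178 ≈ 0.094.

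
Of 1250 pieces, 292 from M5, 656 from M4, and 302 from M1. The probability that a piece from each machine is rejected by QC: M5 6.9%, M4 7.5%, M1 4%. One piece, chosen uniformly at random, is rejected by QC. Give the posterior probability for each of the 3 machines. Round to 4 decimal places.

M5 0.2474, M4 0.6042, M1 0.1484

Compute prior × likelihood for every hypothesis:
  M5: 0.2336 × 0.069 = 0.0161184
  M4: 0.5248 × 0.075 = 0.03936
  M1: 0.2416 × 0.04 = 0.009664
Total = 0.0651424.
P(M5 | rejected) = 0.0161184/0.0651424 ≈ 0.2474
P(M4 | rejected) = 0.03936/0.0651424 ≈ 0.6042
P(M1 | rejected) = 0.009664/0.0651424 ≈ 0.1484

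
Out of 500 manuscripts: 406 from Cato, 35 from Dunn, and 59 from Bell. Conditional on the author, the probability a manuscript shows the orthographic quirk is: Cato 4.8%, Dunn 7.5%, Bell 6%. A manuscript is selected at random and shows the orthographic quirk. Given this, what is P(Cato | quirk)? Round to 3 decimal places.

By Bayes' rule, posterior ∝ prior × likelihood:
  Cato: 0.812 × 0.048 = 0.038976
  Dunn: 0.07 × 0.075 = 0.00525
  Bell: 0.118 × 0.06 = 0.00708
Sum = 0.051306.
P(Cato | evidence) = 0.038976 / 0.051306 ≈ 0.760.

0.760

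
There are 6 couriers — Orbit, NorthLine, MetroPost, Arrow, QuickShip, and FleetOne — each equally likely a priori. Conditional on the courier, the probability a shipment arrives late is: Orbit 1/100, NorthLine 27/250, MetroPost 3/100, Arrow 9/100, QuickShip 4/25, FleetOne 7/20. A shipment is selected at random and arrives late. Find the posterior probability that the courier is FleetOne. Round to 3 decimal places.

0.468

With a uniform prior (1/6 each), posterior ∝ likelihood:
  Orbit: 0.01
  NorthLine: 0.108
  MetroPost: 0.03
  Arrow: 0.09
  QuickShip: 0.16
  FleetOne: 0.35
Sum = 0.748.
P(FleetOne | evidence) = 0.35 / 0.748 ≈ 0.468.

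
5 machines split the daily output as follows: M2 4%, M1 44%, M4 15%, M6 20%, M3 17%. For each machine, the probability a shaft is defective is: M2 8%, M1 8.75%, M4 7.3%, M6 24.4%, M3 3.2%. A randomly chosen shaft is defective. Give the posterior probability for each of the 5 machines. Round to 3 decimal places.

M2 0.030, M1 0.360, M4 0.102, M6 0.457, M3 0.051

Compute prior × likelihood for every hypothesis:
  M2: 0.04 × 0.08 = 0.0032
  M1: 0.44 × 0.0875 = 0.0385
  M4: 0.15 × 0.073 = 0.01095
  M6: 0.2 × 0.244 = 0.0488
  M3: 0.17 × 0.032 = 0.00544
Sum = 0.10689.
P(M2 | defective) = 0.0032/0.10689 ≈ 0.030
P(M1 | defective) = 0.0385/0.10689 ≈ 0.360
P(M4 | defective) = 0.01095/0.10689 ≈ 0.102
P(M6 | defective) = 0.0488/0.10689 ≈ 0.457
P(M3 | defective) = 0.00544/0.10689 ≈ 0.051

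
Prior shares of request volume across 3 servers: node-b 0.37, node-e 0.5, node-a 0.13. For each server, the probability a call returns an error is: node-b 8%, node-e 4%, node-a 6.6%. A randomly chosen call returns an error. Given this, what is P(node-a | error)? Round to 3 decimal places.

0.147

Compute prior × likelihood for every hypothesis:
  node-b: 0.37 × 0.08 = 0.0296
  node-e: 0.5 × 0.04 = 0.02
  node-a: 0.13 × 0.066 = 0.00858
Total = 0.05818.
P(node-a | evidence) = 0.00858 / 0.05818 ≈ 0.147.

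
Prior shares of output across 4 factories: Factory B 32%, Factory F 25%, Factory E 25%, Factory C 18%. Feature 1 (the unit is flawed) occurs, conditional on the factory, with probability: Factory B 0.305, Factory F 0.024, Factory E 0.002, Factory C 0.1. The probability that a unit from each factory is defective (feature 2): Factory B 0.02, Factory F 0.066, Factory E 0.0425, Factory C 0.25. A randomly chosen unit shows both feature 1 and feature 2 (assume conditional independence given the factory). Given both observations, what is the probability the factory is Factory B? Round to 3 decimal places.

Prior × likelihood for each hypothesis:
  Factory B: 0.32 × 0.305 × 0.02 = 0.001952
  Factory F: 0.25 × 0.024 × 0.066 = 0.000396
  Factory E: 0.25 × 0.002 × 0.0425 = 0.00002125
  Factory C: 0.18 × 0.1 × 0.25 = 0.0045
Normalizing constant = 0.00686925.
P(Factory B | evidence) = 0.001952 / 0.00686925 ≈ 0.284.

0.284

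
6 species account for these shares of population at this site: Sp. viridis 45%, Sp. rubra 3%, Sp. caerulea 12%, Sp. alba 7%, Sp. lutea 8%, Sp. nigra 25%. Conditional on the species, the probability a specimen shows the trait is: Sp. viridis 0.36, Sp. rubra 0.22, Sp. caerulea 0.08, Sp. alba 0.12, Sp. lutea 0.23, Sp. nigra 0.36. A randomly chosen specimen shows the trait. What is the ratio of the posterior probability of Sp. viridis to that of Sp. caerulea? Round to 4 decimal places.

By Bayes' rule, posterior ∝ prior × likelihood:
  Sp. viridis: 0.45 × 0.36 = 0.162
  Sp. rubra: 0.03 × 0.22 = 0.0066
  Sp. caerulea: 0.12 × 0.08 = 0.0096
  Sp. alba: 0.07 × 0.12 = 0.0084
  Sp. lutea: 0.08 × 0.23 = 0.0184
  Sp. nigra: 0.25 × 0.36 = 0.09
Sum = 0.295.
The ratio is 0.162 / 0.0096 (the normalizer cancels) = 16.8750.

16.8750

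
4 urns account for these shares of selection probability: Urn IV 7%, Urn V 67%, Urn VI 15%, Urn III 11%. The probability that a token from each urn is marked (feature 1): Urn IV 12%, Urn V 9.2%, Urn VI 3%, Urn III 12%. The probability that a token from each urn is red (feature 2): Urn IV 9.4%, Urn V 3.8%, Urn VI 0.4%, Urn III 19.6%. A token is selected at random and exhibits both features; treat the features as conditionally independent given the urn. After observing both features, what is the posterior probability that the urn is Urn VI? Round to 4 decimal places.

0.0031

Prior × likelihood for each hypothesis:
  Urn IV: 0.07 × 0.12 × 0.094 = 0.0007896
  Urn V: 0.67 × 0.092 × 0.038 = 0.00234232
  Urn VI: 0.15 × 0.03 × 0.004 = 0.000018
  Urn III: 0.11 × 0.12 × 0.196 = 0.0025872
Normalizing constant = 0.00573712.
P(Urn VI | evidence) = 0.000018 / 0.00573712 ≈ 0.0031.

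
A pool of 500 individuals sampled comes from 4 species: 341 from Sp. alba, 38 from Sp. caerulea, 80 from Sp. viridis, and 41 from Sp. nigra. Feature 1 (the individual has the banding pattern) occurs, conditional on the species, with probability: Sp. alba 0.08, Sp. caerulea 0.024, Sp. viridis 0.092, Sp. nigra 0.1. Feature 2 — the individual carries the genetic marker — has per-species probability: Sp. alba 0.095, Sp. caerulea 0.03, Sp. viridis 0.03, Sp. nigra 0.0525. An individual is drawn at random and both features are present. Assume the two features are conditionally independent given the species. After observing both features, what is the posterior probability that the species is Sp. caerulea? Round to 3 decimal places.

0.009

Compute prior × likelihood for every hypothesis:
  Sp. alba: 0.682 × 0.08 × 0.095 = 0.0051832
  Sp. caerulea: 0.076 × 0.024 × 0.03 = 0.00005472
  Sp. viridis: 0.16 × 0.092 × 0.03 = 0.0004416
  Sp. nigra: 0.082 × 0.1 × 0.0525 = 0.0004305
Normalizing constant = 0.00611002.
P(Sp. caerulea | evidence) = 0.00005472 / 0.00611002 ≈ 0.009.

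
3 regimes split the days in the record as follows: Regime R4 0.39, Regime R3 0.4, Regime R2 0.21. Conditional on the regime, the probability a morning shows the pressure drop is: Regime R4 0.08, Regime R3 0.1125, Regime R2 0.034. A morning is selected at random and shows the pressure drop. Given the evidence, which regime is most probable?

Regime R3

By Bayes' rule, posterior ∝ prior × likelihood:
  Regime R4: 0.39 × 0.08 = 0.0312
  Regime R3: 0.4 × 0.1125 = 0.045
  Regime R2: 0.21 × 0.034 = 0.00714
Total = 0.08334.
Largest term belongs to Regime R3, so Regime R3 is most probable.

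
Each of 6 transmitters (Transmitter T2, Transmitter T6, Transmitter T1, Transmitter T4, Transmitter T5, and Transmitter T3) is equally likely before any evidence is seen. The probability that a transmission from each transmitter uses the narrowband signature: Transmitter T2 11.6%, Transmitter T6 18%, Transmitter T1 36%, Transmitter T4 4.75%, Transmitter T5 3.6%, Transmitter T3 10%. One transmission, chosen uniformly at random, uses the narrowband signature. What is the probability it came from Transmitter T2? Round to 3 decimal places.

0.138

With a uniform prior (1/6 each), posterior ∝ likelihood:
  Transmitter T2: 0.116
  Transmitter T6: 0.18
  Transmitter T1: 0.36
  Transmitter T4: 0.0475
  Transmitter T5: 0.036
  Transmitter T3: 0.1
Total = 0.8395.
P(Transmitter T2 | evidence) = 0.116 / 0.8395 ≈ 0.138.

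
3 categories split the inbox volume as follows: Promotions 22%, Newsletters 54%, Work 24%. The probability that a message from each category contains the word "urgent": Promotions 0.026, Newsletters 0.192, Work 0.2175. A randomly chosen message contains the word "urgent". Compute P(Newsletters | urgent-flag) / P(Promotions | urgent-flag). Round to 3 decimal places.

Compute prior × likelihood for every hypothesis:
  Promotions: 0.22 × 0.026 = 0.00572
  Newsletters: 0.54 × 0.192 = 0.10368
  Work: 0.24 × 0.2175 = 0.0522
Sum = 0.1616.
The ratio is 0.10368 / 0.00572 (the normalizer cancels) = 18.126.

18.126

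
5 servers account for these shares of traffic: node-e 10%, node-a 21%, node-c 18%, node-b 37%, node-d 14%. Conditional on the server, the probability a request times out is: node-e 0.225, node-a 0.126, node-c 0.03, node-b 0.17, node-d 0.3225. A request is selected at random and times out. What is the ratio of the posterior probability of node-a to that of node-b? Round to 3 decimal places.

0.421

By Bayes' rule, posterior ∝ prior × likelihood:
  node-e: 0.1 × 0.225 = 0.0225
  node-a: 0.21 × 0.126 = 0.02646
  node-c: 0.18 × 0.03 = 0.0054
  node-b: 0.37 × 0.17 = 0.0629
  node-d: 0.14 × 0.3225 = 0.04515
Sum = 0.16241.
The ratio is 0.02646 / 0.0629 (the normalizer cancels) = 0.421.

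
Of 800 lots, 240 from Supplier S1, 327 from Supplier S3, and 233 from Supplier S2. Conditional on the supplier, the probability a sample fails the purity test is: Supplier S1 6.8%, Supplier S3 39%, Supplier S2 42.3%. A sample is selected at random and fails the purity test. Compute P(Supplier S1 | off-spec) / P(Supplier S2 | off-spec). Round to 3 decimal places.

Unnormalized posteriors (prior × likelihood):
  Supplier S1: 0.3 × 0.068 = 0.0204
  Supplier S3: 0.40875 × 0.39 = 0.1594125
  Supplier S2: 0.29125 × 0.423 = 0.12319875
Total = 0.30301125.
The ratio is 0.0204 / 0.12319875 (the normalizer cancels) = 0.166.

0.166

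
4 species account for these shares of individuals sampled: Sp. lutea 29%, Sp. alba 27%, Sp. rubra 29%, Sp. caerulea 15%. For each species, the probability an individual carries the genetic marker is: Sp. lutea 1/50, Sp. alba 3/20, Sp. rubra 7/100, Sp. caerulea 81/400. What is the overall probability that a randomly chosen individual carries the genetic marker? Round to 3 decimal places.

0.097

Prior × likelihood for each hypothesis:
  Sp. lutea: 0.29 × 0.02 = 0.0058
  Sp. alba: 0.27 × 0.15 = 0.0405
  Sp. rubra: 0.29 × 0.07 = 0.0203
  Sp. caerulea: 0.15 × 0.2025 = 0.030375
P(marker) = 0.0058 + 0.0405 + 0.0203 + 0.030375 = 0.096975 → 0.097.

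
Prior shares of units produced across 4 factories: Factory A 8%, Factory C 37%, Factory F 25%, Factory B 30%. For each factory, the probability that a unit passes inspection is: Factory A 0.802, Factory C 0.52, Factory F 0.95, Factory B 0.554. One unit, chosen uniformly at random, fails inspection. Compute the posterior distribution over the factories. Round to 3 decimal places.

Taking complements, P(nonconforming | each) = Factory A 0.198, Factory C 0.48, Factory F 0.05, Factory B 0.446.
Compute prior × likelihood for every hypothesis:
  Factory A: 0.08 × 0.198 = 0.01584
  Factory C: 0.37 × 0.48 = 0.1776
  Factory F: 0.25 × 0.05 = 0.0125
  Factory B: 0.3 × 0.446 = 0.1338
Sum = 0.33974.
P(Factory A | nonconforming) = 0.01584/0.33974 ≈ 0.047
P(Factory C | nonconforming) = 0.1776/0.33974 ≈ 0.523
P(Factory F | nonconforming) = 0.0125/0.33974 ≈ 0.037
P(Factory B | nonconforming) = 0.1338/0.33974 ≈ 0.394
(Check: 0.047+0.523+0.037+0.394 = 1.001.)

Factory A 0.047, Factory C 0.523, Factory F 0.037, Factory B 0.394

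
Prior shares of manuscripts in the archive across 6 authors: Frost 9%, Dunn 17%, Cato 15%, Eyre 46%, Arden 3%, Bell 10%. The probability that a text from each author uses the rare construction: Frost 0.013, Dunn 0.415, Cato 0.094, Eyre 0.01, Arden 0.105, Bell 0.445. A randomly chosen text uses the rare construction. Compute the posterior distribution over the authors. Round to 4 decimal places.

Prior × likelihood for each hypothesis:
  Frost: 0.09 × 0.013 = 0.00117
  Dunn: 0.17 × 0.415 = 0.07055
  Cato: 0.15 × 0.094 = 0.0141
  Eyre: 0.46 × 0.01 = 0.0046
  Arden: 0.03 × 0.105 = 0.00315
  Bell: 0.1 × 0.445 = 0.0445
Normalizing constant = 0.13807.
P(Frost | rare-form) = 0.00117/0.13807 ≈ 0.0085
P(Dunn | rare-form) = 0.07055/0.13807 ≈ 0.5110
P(Cato | rare-form) = 0.0141/0.13807 ≈ 0.1021
P(Eyre | rare-form) = 0.0046/0.13807 ≈ 0.0333
P(Arden | rare-form) = 0.00315/0.13807 ≈ 0.0228
P(Bell | rare-form) = 0.0445/0.13807 ≈ 0.3223
(Check: 0.0085+0.5110+0.1021+0.0333+0.0228+0.3223 = 1.0000.)

Frost 0.0085, Dunn 0.5110, Cato 0.1021, Eyre 0.0333, Arden 0.0228, Bell 0.3223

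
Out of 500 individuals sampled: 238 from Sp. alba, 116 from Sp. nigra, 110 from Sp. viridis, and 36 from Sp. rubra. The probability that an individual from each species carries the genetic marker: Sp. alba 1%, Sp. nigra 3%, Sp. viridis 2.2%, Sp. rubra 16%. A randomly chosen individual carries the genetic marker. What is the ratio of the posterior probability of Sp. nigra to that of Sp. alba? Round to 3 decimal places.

Compute prior × likelihood for every hypothesis:
  Sp. alba: 0.476 × 0.01 = 0.00476
  Sp. nigra: 0.232 × 0.03 = 0.00696
  Sp. viridis: 0.22 × 0.022 = 0.00484
  Sp. rubra: 0.072 × 0.16 = 0.01152
Sum = 0.02808.
The ratio is 0.00696 / 0.00476 (the normalizer cancels) = 1.462.

1.462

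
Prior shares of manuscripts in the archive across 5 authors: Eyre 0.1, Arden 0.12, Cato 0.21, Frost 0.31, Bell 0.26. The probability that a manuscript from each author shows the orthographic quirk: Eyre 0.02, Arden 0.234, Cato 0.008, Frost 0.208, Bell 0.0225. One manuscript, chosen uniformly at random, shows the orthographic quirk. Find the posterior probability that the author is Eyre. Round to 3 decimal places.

0.020

By Bayes' rule, posterior ∝ prior × likelihood:
  Eyre: 0.1 × 0.02 = 0.002
  Arden: 0.12 × 0.234 = 0.02808
  Cato: 0.21 × 0.008 = 0.00168
  Frost: 0.31 × 0.208 = 0.06448
  Bell: 0.26 × 0.0225 = 0.00585
Total = 0.10209.
P(Eyre | evidence) = 0.002 / 0.10209 ≈ 0.020.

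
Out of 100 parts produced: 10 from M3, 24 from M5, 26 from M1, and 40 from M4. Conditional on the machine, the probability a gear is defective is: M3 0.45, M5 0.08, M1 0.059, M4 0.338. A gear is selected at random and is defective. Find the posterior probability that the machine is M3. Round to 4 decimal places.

Prior × likelihood for each hypothesis:
  M3: 0.1 × 0.45 = 0.045
  M5: 0.24 × 0.08 = 0.0192
  M1: 0.26 × 0.059 = 0.01534
  M4: 0.4 × 0.338 = 0.1352
Total = 0.21474.
P(M3 | evidence) = 0.045 / 0.21474 ≈ 0.2096.

0.2096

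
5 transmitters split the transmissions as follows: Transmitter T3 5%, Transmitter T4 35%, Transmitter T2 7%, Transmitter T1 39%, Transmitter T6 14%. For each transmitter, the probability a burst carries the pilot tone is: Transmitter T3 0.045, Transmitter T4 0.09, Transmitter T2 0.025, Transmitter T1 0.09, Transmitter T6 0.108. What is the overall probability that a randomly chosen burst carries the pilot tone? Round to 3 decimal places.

0.086

By Bayes' rule, posterior ∝ prior × likelihood:
  Transmitter T3: 0.05 × 0.045 = 0.00225
  Transmitter T4: 0.35 × 0.09 = 0.0315
  Transmitter T2: 0.07 × 0.025 = 0.00175
  Transmitter T1: 0.39 × 0.09 = 0.0351
  Transmitter T6: 0.14 × 0.108 = 0.01512
P(pilot) = 0.00225 + 0.0315 + 0.00175 + 0.0351 + 0.01512 = 0.08572 → 0.086.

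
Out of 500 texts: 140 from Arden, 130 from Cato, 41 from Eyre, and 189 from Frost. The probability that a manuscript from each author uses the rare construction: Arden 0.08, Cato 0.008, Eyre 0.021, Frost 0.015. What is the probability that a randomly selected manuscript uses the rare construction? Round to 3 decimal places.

By Bayes' rule, posterior ∝ prior × likelihood:
  Arden: 0.28 × 0.08 = 0.0224
  Cato: 0.26 × 0.008 = 0.00208
  Eyre: 0.082 × 0.021 = 0.001722
  Frost: 0.378 × 0.015 = 0.00567
P(rare-form) = 0.0224 + 0.00208 + 0.001722 + 0.00567 = 0.031872 → 0.032.

0.032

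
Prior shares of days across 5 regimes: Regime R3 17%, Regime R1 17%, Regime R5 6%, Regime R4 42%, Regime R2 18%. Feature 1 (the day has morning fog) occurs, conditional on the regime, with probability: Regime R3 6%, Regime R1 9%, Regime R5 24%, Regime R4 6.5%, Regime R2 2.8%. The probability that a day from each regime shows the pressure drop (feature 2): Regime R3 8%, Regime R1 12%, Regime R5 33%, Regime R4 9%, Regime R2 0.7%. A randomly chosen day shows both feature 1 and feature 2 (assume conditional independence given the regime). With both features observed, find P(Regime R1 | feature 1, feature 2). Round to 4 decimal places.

Compute prior × likelihood for every hypothesis:
  Regime R3: 0.17 × 0.06 × 0.08 = 0.000816
  Regime R1: 0.17 × 0.09 × 0.12 = 0.001836
  Regime R5: 0.06 × 0.24 × 0.33 = 0.004752
  Regime R4: 0.42 × 0.065 × 0.09 = 0.002457
  Regime R2: 0.18 × 0.028 × 0.007 = 0.00003528
Normalizing constant = 0.00989628.
P(Regime R1 | evidence) = 0.001836 / 0.00989628 ≈ 0.1855.

0.1855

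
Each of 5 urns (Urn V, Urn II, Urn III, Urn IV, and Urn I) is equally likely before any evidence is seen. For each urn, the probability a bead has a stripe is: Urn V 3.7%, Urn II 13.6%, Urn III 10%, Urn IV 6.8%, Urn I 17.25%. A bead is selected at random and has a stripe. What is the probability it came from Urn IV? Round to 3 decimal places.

With a uniform prior (1/5 each), posterior ∝ likelihood:
  Urn V: 0.037
  Urn II: 0.136
  Urn III: 0.1
  Urn IV: 0.068
  Urn I: 0.1725
Total = 0.5135.
P(Urn IV | evidence) = 0.068 / 0.5135 ≈ 0.132.

0.132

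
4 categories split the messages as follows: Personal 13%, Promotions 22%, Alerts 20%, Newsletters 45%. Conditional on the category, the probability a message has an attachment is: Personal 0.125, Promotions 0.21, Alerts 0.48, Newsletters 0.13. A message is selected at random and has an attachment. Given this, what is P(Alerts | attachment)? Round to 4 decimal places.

0.4425

Prior × likelihood for each hypothesis:
  Personal: 0.13 × 0.125 = 0.01625
  Promotions: 0.22 × 0.21 = 0.0462
  Alerts: 0.2 × 0.48 = 0.096
  Newsletters: 0.45 × 0.13 = 0.0585
Sum = 0.21695.
P(Alerts | evidence) = 0.096 / 0.21695 ≈ 0.4425.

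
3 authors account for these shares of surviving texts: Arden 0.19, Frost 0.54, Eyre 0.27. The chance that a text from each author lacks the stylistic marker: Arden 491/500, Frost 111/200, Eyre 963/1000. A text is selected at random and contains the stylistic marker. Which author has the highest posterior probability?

Frost

Taking complements, P(marker | each) = Arden 0.018, Frost 0.445, Eyre 0.037.
Compute prior × likelihood for every hypothesis:
  Arden: 0.19 × 0.018 = 0.00342
  Frost: 0.54 × 0.445 = 0.2403
  Eyre: 0.27 × 0.037 = 0.00999
Total = 0.25371.
Largest term belongs to Frost, so Frost is most probable.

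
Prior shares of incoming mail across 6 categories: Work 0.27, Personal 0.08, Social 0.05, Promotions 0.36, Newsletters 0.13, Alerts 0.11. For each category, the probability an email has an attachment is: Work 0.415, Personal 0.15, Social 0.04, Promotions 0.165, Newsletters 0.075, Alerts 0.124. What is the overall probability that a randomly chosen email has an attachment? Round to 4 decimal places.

0.2088

Prior × likelihood for each hypothesis:
  Work: 0.27 × 0.415 = 0.11205
  Personal: 0.08 × 0.15 = 0.012
  Social: 0.05 × 0.04 = 0.002
  Promotions: 0.36 × 0.165 = 0.0594
  Newsletters: 0.13 × 0.075 = 0.00975
  Alerts: 0.11 × 0.124 = 0.01364
P(attachment) = 0.11205 + 0.012 + 0.002 + 0.0594 + 0.00975 + 0.01364 = 0.20884 → 0.2088.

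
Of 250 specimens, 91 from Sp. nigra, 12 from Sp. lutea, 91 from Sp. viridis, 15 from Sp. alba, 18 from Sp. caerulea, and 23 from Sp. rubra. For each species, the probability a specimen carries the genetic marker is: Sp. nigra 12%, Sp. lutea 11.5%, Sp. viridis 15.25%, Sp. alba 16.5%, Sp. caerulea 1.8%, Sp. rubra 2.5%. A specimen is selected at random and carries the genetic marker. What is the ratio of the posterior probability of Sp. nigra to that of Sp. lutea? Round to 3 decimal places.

Prior × likelihood for each hypothesis:
  Sp. nigra: 0.364 × 0.12 = 0.04368
  Sp. lutea: 0.048 × 0.115 = 0.00552
  Sp. viridis: 0.364 × 0.1525 = 0.05551
  Sp. alba: 0.06 × 0.165 = 0.0099
  Sp. caerulea: 0.072 × 0.018 = 0.001296
  Sp. rubra: 0.092 × 0.025 = 0.0023
Total = 0.118206.
The ratio is 0.04368 / 0.00552 (the normalizer cancels) = 7.913.

7.913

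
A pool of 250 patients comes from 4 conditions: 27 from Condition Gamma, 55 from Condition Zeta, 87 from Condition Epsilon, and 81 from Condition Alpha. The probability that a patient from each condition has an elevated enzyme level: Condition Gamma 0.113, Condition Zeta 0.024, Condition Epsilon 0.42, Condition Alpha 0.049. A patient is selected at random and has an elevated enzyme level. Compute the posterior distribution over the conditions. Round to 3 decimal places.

Unnormalized posteriors (prior × likelihood):
  Condition Gamma: 0.108 × 0.113 = 0.012204
  Condition Zeta: 0.22 × 0.024 = 0.00528
  Condition Epsilon: 0.348 × 0.42 = 0.14616
  Condition Alpha: 0.324 × 0.049 = 0.015876
Total = 0.17952.
P(Condition Gamma | elevated) = 0.012204/0.17952 ≈ 0.068
P(Condition Zeta | elevated) = 0.00528/0.17952 ≈ 0.029
P(Condition Epsilon | elevated) = 0.14616/0.17952 ≈ 0.814
P(Condition Alpha | elevated) = 0.015876/0.17952 ≈ 0.088
(Check: 0.068+0.029+0.814+0.088 = 0.999.)

Condition Gamma 0.068, Condition Zeta 0.029, Condition Epsilon 0.814, Condition Alpha 0.088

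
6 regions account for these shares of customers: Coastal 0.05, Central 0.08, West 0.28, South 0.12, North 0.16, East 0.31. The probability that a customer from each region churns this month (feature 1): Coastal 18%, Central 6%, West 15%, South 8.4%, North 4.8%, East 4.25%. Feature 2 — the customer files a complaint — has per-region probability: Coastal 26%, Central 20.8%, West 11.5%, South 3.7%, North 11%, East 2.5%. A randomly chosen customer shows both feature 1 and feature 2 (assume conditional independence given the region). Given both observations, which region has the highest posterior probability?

Prior × likelihood for each hypothesis:
  Coastal: 0.05 × 0.18 × 0.26 = 0.00234
  Central: 0.08 × 0.06 × 0.208 = 0.0009984
  West: 0.28 × 0.15 × 0.115 = 0.00483
  South: 0.12 × 0.084 × 0.037 = 0.00037296
  North: 0.16 × 0.048 × 0.11 = 0.0008448
  East: 0.31 × 0.0425 × 0.025 = 0.000329375
Total = 0.009715535.
Largest term belongs to West, so West is most probable.

West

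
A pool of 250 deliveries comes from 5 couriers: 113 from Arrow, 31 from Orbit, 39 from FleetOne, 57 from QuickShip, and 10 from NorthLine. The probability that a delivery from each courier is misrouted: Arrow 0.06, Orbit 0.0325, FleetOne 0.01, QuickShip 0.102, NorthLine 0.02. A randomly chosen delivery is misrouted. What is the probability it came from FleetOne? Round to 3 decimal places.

By Bayes' rule, posterior ∝ prior × likelihood:
  Arrow: 0.452 × 0.06 = 0.02712
  Orbit: 0.124 × 0.0325 = 0.00403
  FleetOne: 0.156 × 0.01 = 0.00156
  QuickShip: 0.228 × 0.102 = 0.023256
  NorthLine: 0.04 × 0.02 = 0.0008
Total = 0.056766.
P(FleetOne | evidence) = 0.00156 / 0.056766 ≈ 0.027.

0.027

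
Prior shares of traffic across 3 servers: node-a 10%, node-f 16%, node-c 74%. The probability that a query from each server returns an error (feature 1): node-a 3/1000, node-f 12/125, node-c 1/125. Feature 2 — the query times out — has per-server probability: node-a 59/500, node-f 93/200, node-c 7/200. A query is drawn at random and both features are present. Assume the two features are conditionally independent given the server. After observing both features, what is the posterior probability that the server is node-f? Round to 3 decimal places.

0.967

Unnormalized posteriors (prior × likelihood):
  node-a: 0.1 × 0.003 × 0.118 = 0.0000354
  node-f: 0.16 × 0.096 × 0.465 = 0.0071424
  node-c: 0.74 × 0.008 × 0.035 = 0.0002072
Total = 0.007385.
P(node-f | evidence) = 0.0071424 / 0.007385 ≈ 0.967.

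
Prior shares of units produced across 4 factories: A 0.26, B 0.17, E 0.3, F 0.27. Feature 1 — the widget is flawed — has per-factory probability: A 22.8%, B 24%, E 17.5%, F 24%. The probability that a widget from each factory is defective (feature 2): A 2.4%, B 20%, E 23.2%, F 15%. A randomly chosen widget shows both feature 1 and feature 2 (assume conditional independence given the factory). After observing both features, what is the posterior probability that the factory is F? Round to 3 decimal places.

Unnormalized posteriors (prior × likelihood):
  A: 0.26 × 0.228 × 0.024 = 0.00142272
  B: 0.17 × 0.24 × 0.2 = 0.00816
  E: 0.3 × 0.175 × 0.232 = 0.01218
  F: 0.27 × 0.24 × 0.15 = 0.00972
Normalizing constant = 0.03148272.
P(F | evidence) = 0.00972 / 0.03148272 ≈ 0.309.

0.309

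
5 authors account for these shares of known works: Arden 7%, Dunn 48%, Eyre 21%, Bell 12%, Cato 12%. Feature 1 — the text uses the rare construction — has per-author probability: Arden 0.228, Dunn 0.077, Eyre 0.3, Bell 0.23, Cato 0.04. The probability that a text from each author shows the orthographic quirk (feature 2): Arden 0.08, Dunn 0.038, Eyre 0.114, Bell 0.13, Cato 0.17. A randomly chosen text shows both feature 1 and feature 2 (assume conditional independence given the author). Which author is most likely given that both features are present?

Unnormalized posteriors (prior × likelihood):
  Arden: 0.07 × 0.228 × 0.08 = 0.0012768
  Dunn: 0.48 × 0.077 × 0.038 = 0.00140448
  Eyre: 0.21 × 0.3 × 0.114 = 0.007182
  Bell: 0.12 × 0.23 × 0.13 = 0.003588
  Cato: 0.12 × 0.04 × 0.17 = 0.000816
Total = 0.01426728.
Largest term belongs to Eyre, so Eyre is most probable.

Eyre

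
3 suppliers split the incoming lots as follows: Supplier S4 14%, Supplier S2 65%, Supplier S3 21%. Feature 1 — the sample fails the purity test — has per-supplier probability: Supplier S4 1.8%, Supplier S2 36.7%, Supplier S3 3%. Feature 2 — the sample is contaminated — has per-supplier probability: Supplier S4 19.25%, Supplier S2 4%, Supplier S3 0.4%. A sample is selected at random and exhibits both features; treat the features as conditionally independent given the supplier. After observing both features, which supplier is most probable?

Unnormalized posteriors (prior × likelihood):
  Supplier S4: 0.14 × 0.018 × 0.1925 = 0.0004851
  Supplier S2: 0.65 × 0.367 × 0.04 = 0.009542
  Supplier S3: 0.21 × 0.03 × 0.004 = 0.0000252
Normalizing constant = 0.0100523.
Largest term belongs to Supplier S2, so Supplier S2 is most probable.

Supplier S2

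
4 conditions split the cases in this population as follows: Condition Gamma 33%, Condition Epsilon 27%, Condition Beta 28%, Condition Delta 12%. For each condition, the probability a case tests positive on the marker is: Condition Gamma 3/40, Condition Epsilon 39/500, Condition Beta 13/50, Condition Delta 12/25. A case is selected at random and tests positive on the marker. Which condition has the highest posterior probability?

Condition Beta

Prior × likelihood for each hypothesis:
  Condition Gamma: 0.33 × 0.075 = 0.02475
  Condition Epsilon: 0.27 × 0.078 = 0.02106
  Condition Beta: 0.28 × 0.26 = 0.0728
  Condition Delta: 0.12 × 0.48 = 0.0576
Normalizing constant = 0.17621.
Largest term belongs to Condition Beta, so Condition Beta is most probable.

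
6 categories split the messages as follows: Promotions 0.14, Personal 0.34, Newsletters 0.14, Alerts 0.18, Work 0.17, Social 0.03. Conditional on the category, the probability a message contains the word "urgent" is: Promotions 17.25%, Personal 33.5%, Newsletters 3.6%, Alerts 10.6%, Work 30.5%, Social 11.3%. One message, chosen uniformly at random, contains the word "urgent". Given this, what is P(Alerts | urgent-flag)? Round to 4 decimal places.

0.0878

Compute prior × likelihood for every hypothesis:
  Promotions: 0.14 × 0.1725 = 0.02415
  Personal: 0.34 × 0.335 = 0.1139
  Newsletters: 0.14 × 0.036 = 0.00504
  Alerts: 0.18 × 0.106 = 0.01908
  Work: 0.17 × 0.305 = 0.05185
  Social: 0.03 × 0.113 = 0.00339
Sum = 0.21741.
P(Alerts | evidence) = 0.01908 / 0.21741 ≈ 0.0878.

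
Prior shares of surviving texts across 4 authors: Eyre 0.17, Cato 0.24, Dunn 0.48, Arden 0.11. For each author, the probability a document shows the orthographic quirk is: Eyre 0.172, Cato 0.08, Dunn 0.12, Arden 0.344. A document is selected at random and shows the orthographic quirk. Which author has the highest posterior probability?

Dunn

By Bayes' rule, posterior ∝ prior × likelihood:
  Eyre: 0.17 × 0.172 = 0.02924
  Cato: 0.24 × 0.08 = 0.0192
  Dunn: 0.48 × 0.12 = 0.0576
  Arden: 0.11 × 0.344 = 0.03784
Total = 0.14388.
Largest term belongs to Dunn, so Dunn is most probable.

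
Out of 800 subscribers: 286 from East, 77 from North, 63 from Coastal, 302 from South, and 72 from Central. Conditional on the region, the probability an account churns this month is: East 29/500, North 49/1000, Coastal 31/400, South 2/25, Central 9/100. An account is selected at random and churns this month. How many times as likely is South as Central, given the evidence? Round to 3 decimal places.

By Bayes' rule, posterior ∝ prior × likelihood:
  East: 0.3575 × 0.058 = 0.020735
  North: 0.09625 × 0.049 = 0.00471625
  Coastal: 0.07875 × 0.0775 = 0.006103125
  South: 0.3775 × 0.08 = 0.0302
  Central: 0.09 × 0.09 = 0.0081
Total = 0.069854375.
The ratio is 0.0302 / 0.0081 (the normalizer cancels) = 3.728.

3.728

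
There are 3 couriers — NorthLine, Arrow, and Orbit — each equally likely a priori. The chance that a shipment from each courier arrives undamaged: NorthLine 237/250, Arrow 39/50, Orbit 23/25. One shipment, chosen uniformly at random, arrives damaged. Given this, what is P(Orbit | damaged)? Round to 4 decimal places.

0.2273

Taking complements, P(damaged | each) = NorthLine 0.052, Arrow 0.22, Orbit 0.08.
With a uniform prior (1/3 each), posterior ∝ likelihood:
  NorthLine: 0.052
  Arrow: 0.22
  Orbit: 0.08
Normalizing constant = 0.352.
P(Orbit | evidence) = 0.08 / 0.352 ≈ 0.2273.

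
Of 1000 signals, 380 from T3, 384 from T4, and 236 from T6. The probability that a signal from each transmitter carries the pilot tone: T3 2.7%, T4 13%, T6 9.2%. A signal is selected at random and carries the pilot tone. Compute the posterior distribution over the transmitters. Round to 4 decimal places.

Compute prior × likelihood for every hypothesis:
  T3: 0.38 × 0.027 = 0.01026
  T4: 0.384 × 0.13 = 0.04992
  T6: 0.236 × 0.092 = 0.021712
Total = 0.081892.
P(T3 | pilot) = 0.01026/0.081892 ≈ 0.1253
P(T4 | pilot) = 0.04992/0.081892 ≈ 0.6096
P(T6 | pilot) = 0.021712/0.081892 ≈ 0.2651
(Check: 0.1253+0.6096+0.2651 = 1.0000.)

T3 0.1253, T4 0.6096, T6 0.2651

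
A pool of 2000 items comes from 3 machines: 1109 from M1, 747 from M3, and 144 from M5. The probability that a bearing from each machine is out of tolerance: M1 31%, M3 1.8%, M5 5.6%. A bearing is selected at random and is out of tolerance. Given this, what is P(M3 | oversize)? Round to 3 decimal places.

Prior × likelihood for each hypothesis:
  M1: 0.5545 × 0.31 = 0.171895
  M3: 0.3735 × 0.018 = 0.006723
  M5: 0.072 × 0.056 = 0.004032
Sum = 0.18265.
P(M3 | evidence) = 0.006723 / 0.18265 ≈ 0.037.

0.037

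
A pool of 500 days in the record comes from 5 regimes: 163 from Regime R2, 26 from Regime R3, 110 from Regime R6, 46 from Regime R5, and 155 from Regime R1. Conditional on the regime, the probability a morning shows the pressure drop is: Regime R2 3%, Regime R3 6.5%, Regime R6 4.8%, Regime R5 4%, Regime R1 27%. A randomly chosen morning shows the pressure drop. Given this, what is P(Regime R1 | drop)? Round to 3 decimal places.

0.753

Prior × likelihood for each hypothesis:
  Regime R2: 0.326 × 0.03 = 0.00978
  Regime R3: 0.052 × 0.065 = 0.00338
  Regime R6: 0.22 × 0.048 = 0.01056
  Regime R5: 0.092 × 0.04 = 0.00368
  Regime R1: 0.31 × 0.27 = 0.0837
Normalizing constant = 0.1111.
P(Regime R1 | evidence) = 0.0837 / 0.1111 ≈ 0.753.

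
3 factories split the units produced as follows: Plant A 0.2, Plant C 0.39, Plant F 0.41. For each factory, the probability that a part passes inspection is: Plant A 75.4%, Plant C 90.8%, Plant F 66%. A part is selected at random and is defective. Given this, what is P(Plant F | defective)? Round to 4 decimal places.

Taking complements, P(defective | each) = Plant A 0.246, Plant C 0.092, Plant F 0.34.
Prior × likelihood for each hypothesis:
  Plant A: 0.2 × 0.246 = 0.0492
  Plant C: 0.39 × 0.092 = 0.03588
  Plant F: 0.41 × 0.34 = 0.1394
Normalizing constant = 0.22448.
P(Plant F | evidence) = 0.1394 / 0.22448 ≈ 0.6210.

0.6210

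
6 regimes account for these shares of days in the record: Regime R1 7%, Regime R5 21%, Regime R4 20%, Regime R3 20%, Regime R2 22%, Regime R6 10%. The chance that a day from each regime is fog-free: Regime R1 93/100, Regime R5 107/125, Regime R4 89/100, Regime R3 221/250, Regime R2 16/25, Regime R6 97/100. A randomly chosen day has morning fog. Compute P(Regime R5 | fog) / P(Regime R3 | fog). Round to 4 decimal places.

1.3034

Taking complements, P(fog | each) = Regime R1 0.07, Regime R5 0.144, Regime R4 0.11, Regime R3 0.116, Regime R2 0.36, Regime R6 0.03.
By Bayes' rule, posterior ∝ prior × likelihood:
  Regime R1: 0.07 × 0.07 = 0.0049
  Regime R5: 0.21 × 0.144 = 0.03024
  Regime R4: 0.2 × 0.11 = 0.022
  Regime R3: 0.2 × 0.116 = 0.0232
  Regime R2: 0.22 × 0.36 = 0.0792
  Regime R6: 0.1 × 0.03 = 0.003
Sum = 0.16254.
The ratio is 0.03024 / 0.0232 (the normalizer cancels) = 1.3034.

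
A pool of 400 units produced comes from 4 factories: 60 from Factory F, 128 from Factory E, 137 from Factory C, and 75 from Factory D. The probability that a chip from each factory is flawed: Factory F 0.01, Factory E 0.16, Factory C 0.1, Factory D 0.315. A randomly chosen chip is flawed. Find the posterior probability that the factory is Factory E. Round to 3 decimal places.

0.351

Prior × likelihood for each hypothesis:
  Factory F: 0.15 × 0.01 = 0.0015
  Factory E: 0.32 × 0.16 = 0.0512
  Factory C: 0.3425 × 0.1 = 0.03425
  Factory D: 0.1875 × 0.315 = 0.0590625
Total = 0.1460125.
P(Factory E | evidence) = 0.0512 / 0.1460125 ≈ 0.351.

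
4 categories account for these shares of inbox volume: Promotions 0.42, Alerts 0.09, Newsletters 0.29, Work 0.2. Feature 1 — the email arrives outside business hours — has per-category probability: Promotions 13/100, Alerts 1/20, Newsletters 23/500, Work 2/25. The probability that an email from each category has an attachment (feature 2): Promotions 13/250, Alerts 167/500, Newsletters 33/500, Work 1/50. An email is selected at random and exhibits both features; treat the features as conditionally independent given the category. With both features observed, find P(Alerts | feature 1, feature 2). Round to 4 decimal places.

By Bayes' rule, posterior ∝ prior × likelihood:
  Promotions: 0.42 × 0.13 × 0.052 = 0.0028392
  Alerts: 0.09 × 0.05 × 0.334 = 0.001503
  Newsletters: 0.29 × 0.046 × 0.066 = 0.00088044
  Work: 0.2 × 0.08 × 0.02 = 0.00032
Normalizing constant = 0.00554264.
P(Alerts | evidence) = 0.001503 / 0.00554264 ≈ 0.2712.

0.2712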